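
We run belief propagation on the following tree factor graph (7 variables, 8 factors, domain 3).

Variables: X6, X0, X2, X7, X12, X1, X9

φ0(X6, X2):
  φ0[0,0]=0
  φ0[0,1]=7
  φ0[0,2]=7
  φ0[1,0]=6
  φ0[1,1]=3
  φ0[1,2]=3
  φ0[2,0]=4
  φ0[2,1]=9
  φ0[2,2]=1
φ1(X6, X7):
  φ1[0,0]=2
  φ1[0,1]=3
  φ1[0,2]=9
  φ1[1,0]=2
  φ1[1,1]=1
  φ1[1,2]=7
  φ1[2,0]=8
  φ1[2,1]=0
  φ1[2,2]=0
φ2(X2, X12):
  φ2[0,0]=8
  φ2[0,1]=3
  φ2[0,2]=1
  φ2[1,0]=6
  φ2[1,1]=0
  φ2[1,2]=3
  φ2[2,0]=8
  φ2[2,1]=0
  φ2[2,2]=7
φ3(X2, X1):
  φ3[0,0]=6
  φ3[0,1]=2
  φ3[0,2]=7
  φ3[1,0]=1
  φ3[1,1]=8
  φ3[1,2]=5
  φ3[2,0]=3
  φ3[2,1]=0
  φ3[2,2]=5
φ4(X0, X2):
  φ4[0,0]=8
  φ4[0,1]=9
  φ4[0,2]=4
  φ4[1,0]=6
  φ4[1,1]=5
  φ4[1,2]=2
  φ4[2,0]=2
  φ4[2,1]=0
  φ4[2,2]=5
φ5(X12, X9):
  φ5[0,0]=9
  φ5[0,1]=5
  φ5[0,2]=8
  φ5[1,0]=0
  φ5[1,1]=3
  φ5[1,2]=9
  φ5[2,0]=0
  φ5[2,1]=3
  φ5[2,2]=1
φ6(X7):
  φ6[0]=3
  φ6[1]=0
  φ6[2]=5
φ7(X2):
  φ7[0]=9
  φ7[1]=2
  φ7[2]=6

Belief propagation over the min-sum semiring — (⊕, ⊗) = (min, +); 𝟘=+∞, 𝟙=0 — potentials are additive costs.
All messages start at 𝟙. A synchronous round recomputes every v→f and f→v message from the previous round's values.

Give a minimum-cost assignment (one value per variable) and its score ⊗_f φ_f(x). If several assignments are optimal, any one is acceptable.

assignment: (X6=1, X0=2, X2=1, X7=1, X12=1, X1=0, X9=0); score = 7

init: all messages = 𝟙 over 3 values
r1 m[φ0→X6] = [0, 3, 1]
r1 m[φ0→X2] = [0, 3, 1]
r1 m[φ1→X6] = [2, 1, 0]
r1 m[φ1→X7] = [2, 0, 0]
r1 m[φ2→X2] = [1, 0, 0]
r1 m[φ2→X12] = [6, 0, 1]
r1 m[φ3→X2] = [2, 1, 0]
r1 m[φ3→X1] = [1, 0, 5]
r1 m[φ4→X0] = [4, 2, 0]
r1 m[φ4→X2] = [2, 0, 2]
r1 m[φ5→X12] = [5, 0, 0]
r1 m[φ5→X9] = [0, 3, 1]
r1 m[φ6→X7] = [3, 0, 5]
r1 m[φ7→X2] = [9, 2, 6]
r1 m[X6→φ0] = [0, 0, 0]
r1 m[X6→φ1] = [0, 0, 0]
r1 m[X0→φ4] = [0, 0, 0]
r1 m[X2→φ0] = [0, 0, 0]
r1 m[X2→φ2] = [0, 0, 0]
r1 m[X2→φ3] = [0, 0, 0]
r1 m[X2→φ4] = [0, 0, 0]
r1 m[X2→φ7] = [0, 0, 0]
r1 m[X7→φ1] = [0, 0, 0]
r1 m[X7→φ6] = [0, 0, 0]
r1 m[X12→φ2] = [0, 0, 0]
r1 m[X12→φ5] = [0, 0, 0]
r1 m[X1→φ3] = [0, 0, 0]
r1 m[X9→φ5] = [0, 0, 0]
r2 m[φ0→X6] = [0, 3, 1]
r2 m[φ0→X2] = [0, 3, 1]
r2 m[φ1→X6] = [2, 1, 0]
r2 m[φ1→X7] = [2, 0, 0]
r2 m[φ2→X2] = [1, 0, 0]
r2 m[φ2→X12] = [6, 0, 1]
r2 m[φ3→X2] = [2, 1, 0]
r2 m[φ3→X1] = [1, 0, 5]
r2 m[φ4→X0] = [4, 2, 0]
r2 m[φ4→X2] = [2, 0, 2]
r2 m[φ5→X12] = [5, 0, 0]
r2 m[φ5→X9] = [0, 3, 1]
r2 m[φ6→X7] = [3, 0, 5]
r2 m[φ7→X2] = [9, 2, 6]
r2 m[X6→φ0] = [2, 1, 0]
r2 m[X6→φ1] = [0, 3, 1]
r2 m[X0→φ4] = [0, 0, 0]
r2 m[X2→φ0] = [14, 3, 8]
r2 m[X2→φ2] = [13, 6, 9]
r2 m[X2→φ3] = [12, 5, 9]
r2 m[X2→φ4] = [12, 6, 7]
r2 m[X2→φ7] = [5, 4, 3]
r2 m[X7→φ1] = [3, 0, 5]
r2 m[X7→φ6] = [2, 0, 0]
r2 m[X12→φ2] = [5, 0, 0]
r2 m[X12→φ5] = [6, 0, 1]
r2 m[X1→φ3] = [0, 0, 0]
r2 m[X9→φ5] = [0, 0, 0]
r3 m[φ0→X6] = [10, 6, 9]
r3 m[φ0→X2] = [2, 4, 1]
r3 m[φ1→X6] = [3, 1, 0]
r3 m[φ1→X7] = [2, 1, 1]
r3 m[φ2→X2] = [1, 0, 0]
r3 m[φ2→X12] = [12, 6, 9]
r3 m[φ3→X2] = [2, 1, 0]
r3 m[φ3→X1] = [6, 9, 10]
r3 m[φ4→X0] = [11, 9, 6]
r3 m[φ4→X2] = [2, 0, 2]
r3 m[φ5→X12] = [5, 0, 0]
r3 m[φ5→X9] = [0, 3, 2]
r3 m[φ6→X7] = [3, 0, 5]
r3 m[φ7→X2] = [9, 2, 6]
r3 m[X6→φ0] = [2, 1, 0]
r3 m[X6→φ1] = [0, 3, 1]
r3 m[X0→φ4] = [0, 0, 0]
r3 m[X2→φ0] = [14, 3, 8]
r3 m[X2→φ2] = [13, 6, 9]
r3 m[X2→φ3] = [12, 5, 9]
r3 m[X2→φ4] = [12, 6, 7]
r3 m[X2→φ7] = [5, 4, 3]
r3 m[X7→φ1] = [3, 0, 5]
r3 m[X7→φ6] = [2, 0, 0]
r3 m[X12→φ2] = [5, 0, 0]
r3 m[X12→φ5] = [6, 0, 1]
r3 m[X1→φ3] = [0, 0, 0]
r3 m[X9→φ5] = [0, 0, 0]
r4 m[φ0→X6] = [10, 6, 9]
r4 m[φ0→X2] = [2, 4, 1]
r4 m[φ1→X6] = [3, 1, 0]
r4 m[φ1→X7] = [2, 1, 1]
r4 m[φ2→X2] = [1, 0, 0]
r4 m[φ2→X12] = [12, 6, 9]
r4 m[φ3→X2] = [2, 1, 0]
r4 m[φ3→X1] = [6, 9, 10]
r4 m[φ4→X0] = [11, 9, 6]
r4 m[φ4→X2] = [2, 0, 2]
r4 m[φ5→X12] = [5, 0, 0]
r4 m[φ5→X9] = [0, 3, 2]
r4 m[φ6→X7] = [3, 0, 5]
r4 m[φ7→X2] = [9, 2, 6]
r4 m[X6→φ0] = [3, 1, 0]
r4 m[X6→φ1] = [10, 6, 9]
r4 m[X0→φ4] = [0, 0, 0]
r4 m[X2→φ0] = [14, 3, 8]
r4 m[X2→φ2] = [15, 7, 9]
r4 m[X2→φ3] = [14, 6, 9]
r4 m[X2→φ4] = [14, 7, 7]
r4 m[X2→φ7] = [7, 5, 3]
r4 m[X7→φ1] = [3, 0, 5]
r4 m[X7→φ6] = [2, 1, 1]
r4 m[X12→φ2] = [5, 0, 0]
r4 m[X12→φ5] = [12, 6, 9]
r4 m[X1→φ3] = [0, 0, 0]
r4 m[X9→φ5] = [0, 0, 0]
r5 m[φ0→X6] = [10, 6, 9]
r5 m[φ0→X2] = [3, 4, 1]
r5 m[φ1→X6] = [3, 1, 0]
r5 m[φ1→X7] = [8, 7, 9]
r5 m[φ2→X2] = [1, 0, 0]
r5 m[φ2→X12] = [13, 7, 10]
r5 m[φ3→X2] = [2, 1, 0]
r5 m[φ3→X1] = [7, 9, 11]
r5 m[φ4→X0] = [11, 9, 7]
r5 m[φ4→X2] = [2, 0, 2]
r5 m[φ5→X12] = [5, 0, 0]
r5 m[φ5→X9] = [6, 9, 10]
r5 m[φ6→X7] = [3, 0, 5]
r5 m[φ7→X2] = [9, 2, 6]
r5 m[X6→φ0] = [3, 1, 0]
r5 m[X6→φ1] = [10, 6, 9]
r5 m[X0→φ4] = [0, 0, 0]
r5 m[X2→φ0] = [14, 3, 8]
r5 m[X2→φ2] = [15, 7, 9]
r5 m[X2→φ3] = [14, 6, 9]
r5 m[X2→φ4] = [14, 7, 7]
r5 m[X2→φ7] = [7, 5, 3]
r5 m[X7→φ1] = [3, 0, 5]
r5 m[X7→φ6] = [2, 1, 1]
r5 m[X12→φ2] = [5, 0, 0]
r5 m[X12→φ5] = [12, 6, 9]
r5 m[X1→φ3] = [0, 0, 0]
r5 m[X9→φ5] = [0, 0, 0]
r6 m[φ0→X6] = [10, 6, 9]
r6 m[φ0→X2] = [3, 4, 1]
r6 m[φ1→X6] = [3, 1, 0]
r6 m[φ1→X7] = [8, 7, 9]
r6 m[φ2→X2] = [1, 0, 0]
r6 m[φ2→X12] = [13, 7, 10]
r6 m[φ3→X2] = [2, 1, 0]
r6 m[φ3→X1] = [7, 9, 11]
r6 m[φ4→X0] = [11, 9, 7]
r6 m[φ4→X2] = [2, 0, 2]
r6 m[φ5→X12] = [5, 0, 0]
r6 m[φ5→X9] = [6, 9, 10]
r6 m[φ6→X7] = [3, 0, 5]
r6 m[φ7→X2] = [9, 2, 6]
r6 m[X6→φ0] = [3, 1, 0]
r6 m[X6→φ1] = [10, 6, 9]
r6 m[X0→φ4] = [0, 0, 0]
r6 m[X2→φ0] = [14, 3, 8]
r6 m[X2→φ2] = [16, 7, 9]
r6 m[X2→φ3] = [15, 6, 9]
r6 m[X2→φ4] = [15, 7, 7]
r6 m[X2→φ7] = [8, 5, 3]
r6 m[X7→φ1] = [3, 0, 5]
r6 m[X7→φ6] = [8, 7, 9]
r6 m[X12→φ2] = [5, 0, 0]
r6 m[X12→φ5] = [13, 7, 10]
r6 m[X1→φ3] = [0, 0, 0]
r6 m[X9→φ5] = [0, 0, 0]
r7 m[φ0→X6] = [10, 6, 9]
r7 m[φ0→X2] = [3, 4, 1]
r7 m[φ1→X6] = [3, 1, 0]
r7 m[φ1→X7] = [8, 7, 9]
r7 m[φ2→X2] = [1, 0, 0]
r7 m[φ2→X12] = [13, 7, 10]
r7 m[φ3→X2] = [2, 1, 0]
r7 m[φ3→X1] = [7, 9, 11]
r7 m[φ4→X0] = [11, 9, 7]
r7 m[φ4→X2] = [2, 0, 2]
r7 m[φ5→X12] = [5, 0, 0]
r7 m[φ5→X9] = [7, 10, 11]
r7 m[φ6→X7] = [3, 0, 5]
r7 m[φ7→X2] = [9, 2, 6]
r7 m[X6→φ0] = [3, 1, 0]
r7 m[X6→φ1] = [10, 6, 9]
r7 m[X0→φ4] = [0, 0, 0]
r7 m[X2→φ0] = [14, 3, 8]
r7 m[X2→φ2] = [16, 7, 9]
r7 m[X2→φ3] = [15, 6, 9]
r7 m[X2→φ4] = [15, 7, 7]
r7 m[X2→φ7] = [8, 5, 3]
r7 m[X7→φ1] = [3, 0, 5]
r7 m[X7→φ6] = [8, 7, 9]
r7 m[X12→φ2] = [5, 0, 0]
r7 m[X12→φ5] = [13, 7, 10]
r7 m[X1→φ3] = [0, 0, 0]
r7 m[X9→φ5] = [0, 0, 0]
r8 m[φ0→X6] = [10, 6, 9]
r8 m[φ0→X2] = [3, 4, 1]
r8 m[φ1→X6] = [3, 1, 0]
r8 m[φ1→X7] = [8, 7, 9]
r8 m[φ2→X2] = [1, 0, 0]
r8 m[φ2→X12] = [13, 7, 10]
r8 m[φ3→X2] = [2, 1, 0]
r8 m[φ3→X1] = [7, 9, 11]
r8 m[φ4→X0] = [11, 9, 7]
r8 m[φ4→X2] = [2, 0, 2]
r8 m[φ5→X12] = [5, 0, 0]
r8 m[φ5→X9] = [7, 10, 11]
r8 m[φ6→X7] = [3, 0, 5]
r8 m[φ7→X2] = [9, 2, 6]
r8 m[X6→φ0] = [3, 1, 0]
r8 m[X6→φ1] = [10, 6, 9]
r8 m[X0→φ4] = [0, 0, 0]
r8 m[X2→φ0] = [14, 3, 8]
r8 m[X2→φ2] = [16, 7, 9]
r8 m[X2→φ3] = [15, 6, 9]
r8 m[X2→φ4] = [15, 7, 7]
r8 m[X2→φ7] = [8, 5, 3]
r8 m[X7→φ1] = [3, 0, 5]
r8 m[X7→φ6] = [8, 7, 9]
r8 m[X12→φ2] = [5, 0, 0]
r8 m[X12→φ5] = [13, 7, 10]
r8 m[X1→φ3] = [0, 0, 0]
r8 m[X9→φ5] = [0, 0, 0]
fixed point reached at round 8
traceback from X6: (X6=1, X0=2, X2=1, X7=1, X12=1, X1=0, X9=0), score=7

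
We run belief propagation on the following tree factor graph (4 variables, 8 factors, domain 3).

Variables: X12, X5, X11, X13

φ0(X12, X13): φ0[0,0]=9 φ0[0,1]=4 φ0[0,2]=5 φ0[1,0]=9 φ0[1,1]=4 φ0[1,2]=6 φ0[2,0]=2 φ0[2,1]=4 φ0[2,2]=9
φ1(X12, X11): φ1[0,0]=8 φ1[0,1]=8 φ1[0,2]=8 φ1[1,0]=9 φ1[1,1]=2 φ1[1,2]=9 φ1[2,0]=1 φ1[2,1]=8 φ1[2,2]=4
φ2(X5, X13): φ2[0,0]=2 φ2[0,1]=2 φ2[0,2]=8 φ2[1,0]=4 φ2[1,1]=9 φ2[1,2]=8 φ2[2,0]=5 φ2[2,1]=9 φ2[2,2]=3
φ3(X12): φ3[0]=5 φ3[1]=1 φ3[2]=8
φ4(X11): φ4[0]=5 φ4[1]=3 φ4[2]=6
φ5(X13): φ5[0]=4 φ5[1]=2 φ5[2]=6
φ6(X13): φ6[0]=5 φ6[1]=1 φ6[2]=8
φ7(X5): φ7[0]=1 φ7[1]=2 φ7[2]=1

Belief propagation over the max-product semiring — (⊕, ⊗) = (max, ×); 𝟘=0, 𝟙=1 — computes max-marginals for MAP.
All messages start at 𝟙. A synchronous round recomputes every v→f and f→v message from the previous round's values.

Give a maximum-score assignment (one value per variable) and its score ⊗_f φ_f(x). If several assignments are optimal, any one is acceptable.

init: all messages = 𝟙 over 3 values
r1 m[φ0→X12] = [9, 9, 9]
r1 m[φ0→X13] = [9, 4, 9]
r1 m[φ1→X12] = [8, 9, 8]
r1 m[φ1→X11] = [9, 8, 9]
r1 m[φ2→X5] = [8, 9, 9]
r1 m[φ2→X13] = [5, 9, 8]
r1 m[φ3→X12] = [5, 1, 8]
r1 m[φ4→X11] = [5, 3, 6]
r1 m[φ5→X13] = [4, 2, 6]
r1 m[φ6→X13] = [5, 1, 8]
r1 m[φ7→X5] = [1, 2, 1]
r1 m[X12→φ0] = [1, 1, 1]
r1 m[X12→φ1] = [1, 1, 1]
r1 m[X12→φ3] = [1, 1, 1]
r1 m[X5→φ2] = [1, 1, 1]
r1 m[X5→φ7] = [1, 1, 1]
r1 m[X11→φ1] = [1, 1, 1]
r1 m[X11→φ4] = [1, 1, 1]
r1 m[X13→φ0] = [1, 1, 1]
r1 m[X13→φ2] = [1, 1, 1]
r1 m[X13→φ5] = [1, 1, 1]
r1 m[X13→φ6] = [1, 1, 1]
r2 m[φ0→X12] = [9, 9, 9]
r2 m[φ0→X13] = [9, 4, 9]
r2 m[φ1→X12] = [8, 9, 8]
r2 m[φ1→X11] = [9, 8, 9]
r2 m[φ2→X5] = [8, 9, 9]
r2 m[φ2→X13] = [5, 9, 8]
r2 m[φ3→X12] = [5, 1, 8]
r2 m[φ4→X11] = [5, 3, 6]
r2 m[φ5→X13] = [4, 2, 6]
r2 m[φ6→X13] = [5, 1, 8]
r2 m[φ7→X5] = [1, 2, 1]
r2 m[X12→φ0] = [40, 9, 64]
r2 m[X12→φ1] = [45, 9, 72]
r2 m[X12→φ3] = [72, 81, 72]
r2 m[X5→φ2] = [1, 2, 1]
r2 m[X5→φ7] = [8, 9, 9]
r2 m[X11→φ1] = [5, 3, 6]
r2 m[X11→φ4] = [9, 8, 9]
r2 m[X13→φ0] = [100, 18, 384]
r2 m[X13→φ2] = [180, 8, 432]
r2 m[X13→φ5] = [225, 36, 576]
r2 m[X13→φ6] = [180, 72, 432]
r3 m[φ0→X12] = [1920, 2304, 3456]
r3 m[φ0→X13] = [360, 256, 576]
r3 m[φ1→X12] = [48, 54, 24]
r3 m[φ1→X11] = [360, 576, 360]
r3 m[φ2→X5] = [3456, 3456, 1296]
r3 m[φ2→X13] = [8, 18, 16]
r3 m[φ3→X12] = [5, 1, 8]
r3 m[φ4→X11] = [5, 3, 6]
r3 m[φ5→X13] = [4, 2, 6]
r3 m[φ6→X13] = [5, 1, 8]
r3 m[φ7→X5] = [1, 2, 1]
r3 m[X12→φ0] = [40, 9, 64]
r3 m[X12→φ1] = [45, 9, 72]
r3 m[X12→φ3] = [72, 81, 72]
r3 m[X5→φ2] = [1, 2, 1]
r3 m[X5→φ7] = [8, 9, 9]
r3 m[X11→φ1] = [5, 3, 6]
r3 m[X11→φ4] = [9, 8, 9]
r3 m[X13→φ0] = [100, 18, 384]
r3 m[X13→φ2] = [180, 8, 432]
r3 m[X13→φ5] = [225, 36, 576]
r3 m[X13→φ6] = [180, 72, 432]
r4 m[φ0→X12] = [1920, 2304, 3456]
r4 m[φ0→X13] = [360, 256, 576]
r4 m[φ1→X12] = [48, 54, 24]
r4 m[φ1→X11] = [360, 576, 360]
r4 m[φ2→X5] = [3456, 3456, 1296]
r4 m[φ2→X13] = [8, 18, 16]
r4 m[φ3→X12] = [5, 1, 8]
r4 m[φ4→X11] = [5, 3, 6]
r4 m[φ5→X13] = [4, 2, 6]
r4 m[φ6→X13] = [5, 1, 8]
r4 m[φ7→X5] = [1, 2, 1]
r4 m[X12→φ0] = [240, 54, 192]
r4 m[X12→φ1] = [9600, 2304, 27648]
r4 m[X12→φ3] = [92160, 124416, 82944]
r4 m[X5→φ2] = [1, 2, 1]
r4 m[X5→φ7] = [3456, 3456, 1296]
r4 m[X11→φ1] = [5, 3, 6]
r4 m[X11→φ4] = [360, 576, 360]
r4 m[X13→φ0] = [160, 36, 768]
r4 m[X13→φ2] = [7200, 512, 27648]
r4 m[X13→φ5] = [14400, 4608, 73728]
r4 m[X13→φ6] = [11520, 9216, 55296]
r5 m[φ0→X12] = [3840, 4608, 6912]
r5 m[φ0→X13] = [2160, 960, 1728]
r5 m[φ1→X12] = [48, 54, 24]
r5 m[φ1→X11] = [76800, 221184, 110592]
r5 m[φ2→X5] = [221184, 221184, 82944]
r5 m[φ2→X13] = [8, 18, 16]
r5 m[φ3→X12] = [5, 1, 8]
r5 m[φ4→X11] = [5, 3, 6]
r5 m[φ5→X13] = [4, 2, 6]
r5 m[φ6→X13] = [5, 1, 8]
r5 m[φ7→X5] = [1, 2, 1]
r5 m[X12→φ0] = [240, 54, 192]
r5 m[X12→φ1] = [9600, 2304, 27648]
r5 m[X12→φ3] = [92160, 124416, 82944]
r5 m[X5→φ2] = [1, 2, 1]
r5 m[X5→φ7] = [3456, 3456, 1296]
r5 m[X11→φ1] = [5, 3, 6]
r5 m[X11→φ4] = [360, 576, 360]
r5 m[X13→φ0] = [160, 36, 768]
r5 m[X13→φ2] = [7200, 512, 27648]
r5 m[X13→φ5] = [14400, 4608, 73728]
r5 m[X13→φ6] = [11520, 9216, 55296]
r6 m[φ0→X12] = [3840, 4608, 6912]
r6 m[φ0→X13] = [2160, 960, 1728]
r6 m[φ1→X12] = [48, 54, 24]
r6 m[φ1→X11] = [76800, 221184, 110592]
r6 m[φ2→X5] = [221184, 221184, 82944]
r6 m[φ2→X13] = [8, 18, 16]
r6 m[φ3→X12] = [5, 1, 8]
r6 m[φ4→X11] = [5, 3, 6]
r6 m[φ5→X13] = [4, 2, 6]
r6 m[φ6→X13] = [5, 1, 8]
r6 m[φ7→X5] = [1, 2, 1]
r6 m[X12→φ0] = [240, 54, 192]
r6 m[X12→φ1] = [19200, 4608, 55296]
r6 m[X12→φ3] = [184320, 248832, 165888]
r6 m[X5→φ2] = [1, 2, 1]
r6 m[X5→φ7] = [221184, 221184, 82944]
r6 m[X11→φ1] = [5, 3, 6]
r6 m[X11→φ4] = [76800, 221184, 110592]
r6 m[X13→φ0] = [160, 36, 768]
r6 m[X13→φ2] = [43200, 1920, 82944]
r6 m[X13→φ5] = [86400, 17280, 221184]
r6 m[X13→φ6] = [69120, 34560, 165888]
r7 m[φ0→X12] = [3840, 4608, 6912]
r7 m[φ0→X13] = [2160, 960, 1728]
r7 m[φ1→X12] = [48, 54, 24]
r7 m[φ1→X11] = [153600, 442368, 221184]
r7 m[φ2→X5] = [663552, 663552, 248832]
r7 m[φ2→X13] = [8, 18, 16]
r7 m[φ3→X12] = [5, 1, 8]
r7 m[φ4→X11] = [5, 3, 6]
r7 m[φ5→X13] = [4, 2, 6]
r7 m[φ6→X13] = [5, 1, 8]
r7 m[φ7→X5] = [1, 2, 1]
r7 m[X12→φ0] = [240, 54, 192]
r7 m[X12→φ1] = [19200, 4608, 55296]
r7 m[X12→φ3] = [184320, 248832, 165888]
r7 m[X5→φ2] = [1, 2, 1]
r7 m[X5→φ7] = [221184, 221184, 82944]
r7 m[X11→φ1] = [5, 3, 6]
r7 m[X11→φ4] = [76800, 221184, 110592]
r7 m[X13→φ0] = [160, 36, 768]
r7 m[X13→φ2] = [43200, 1920, 82944]
r7 m[X13→φ5] = [86400, 17280, 221184]
r7 m[X13→φ6] = [69120, 34560, 165888]
r8 m[φ0→X12] = [3840, 4608, 6912]
r8 m[φ0→X13] = [2160, 960, 1728]
r8 m[φ1→X12] = [48, 54, 24]
r8 m[φ1→X11] = [153600, 442368, 221184]
r8 m[φ2→X5] = [663552, 663552, 248832]
r8 m[φ2→X13] = [8, 18, 16]
r8 m[φ3→X12] = [5, 1, 8]
r8 m[φ4→X11] = [5, 3, 6]
r8 m[φ5→X13] = [4, 2, 6]
r8 m[φ6→X13] = [5, 1, 8]
r8 m[φ7→X5] = [1, 2, 1]
r8 m[X12→φ0] = [240, 54, 192]
r8 m[X12→φ1] = [19200, 4608, 55296]
r8 m[X12→φ3] = [184320, 248832, 165888]
r8 m[X5→φ2] = [1, 2, 1]
r8 m[X5→φ7] = [663552, 663552, 248832]
r8 m[X11→φ1] = [5, 3, 6]
r8 m[X11→φ4] = [153600, 442368, 221184]
r8 m[X13→φ0] = [160, 36, 768]
r8 m[X13→φ2] = [43200, 1920, 82944]
r8 m[X13→φ5] = [86400, 17280, 221184]
r8 m[X13→φ6] = [69120, 34560, 165888]
r9 m[φ0→X12] = [3840, 4608, 6912]
r9 m[φ0→X13] = [2160, 960, 1728]
r9 m[φ1→X12] = [48, 54, 24]
r9 m[φ1→X11] = [153600, 442368, 221184]
r9 m[φ2→X5] = [663552, 663552, 248832]
r9 m[φ2→X13] = [8, 18, 16]
r9 m[φ3→X12] = [5, 1, 8]
r9 m[φ4→X11] = [5, 3, 6]
r9 m[φ5→X13] = [4, 2, 6]
r9 m[φ6→X13] = [5, 1, 8]
r9 m[φ7→X5] = [1, 2, 1]
r9 m[X12→φ0] = [240, 54, 192]
r9 m[X12→φ1] = [19200, 4608, 55296]
r9 m[X12→φ3] = [184320, 248832, 165888]
r9 m[X5→φ2] = [1, 2, 1]
r9 m[X5→φ7] = [663552, 663552, 248832]
r9 m[X11→φ1] = [5, 3, 6]
r9 m[X11→φ4] = [153600, 442368, 221184]
r9 m[X13→φ0] = [160, 36, 768]
r9 m[X13→φ2] = [43200, 1920, 82944]
r9 m[X13→φ5] = [86400, 17280, 221184]
r9 m[X13→φ6] = [69120, 34560, 165888]
fixed point reached at round 9
traceback from X12: (X12=2, X5=1, X11=1, X13=2), score=1327104

assignment: (X12=2, X5=1, X11=1, X13=2); score = 1327104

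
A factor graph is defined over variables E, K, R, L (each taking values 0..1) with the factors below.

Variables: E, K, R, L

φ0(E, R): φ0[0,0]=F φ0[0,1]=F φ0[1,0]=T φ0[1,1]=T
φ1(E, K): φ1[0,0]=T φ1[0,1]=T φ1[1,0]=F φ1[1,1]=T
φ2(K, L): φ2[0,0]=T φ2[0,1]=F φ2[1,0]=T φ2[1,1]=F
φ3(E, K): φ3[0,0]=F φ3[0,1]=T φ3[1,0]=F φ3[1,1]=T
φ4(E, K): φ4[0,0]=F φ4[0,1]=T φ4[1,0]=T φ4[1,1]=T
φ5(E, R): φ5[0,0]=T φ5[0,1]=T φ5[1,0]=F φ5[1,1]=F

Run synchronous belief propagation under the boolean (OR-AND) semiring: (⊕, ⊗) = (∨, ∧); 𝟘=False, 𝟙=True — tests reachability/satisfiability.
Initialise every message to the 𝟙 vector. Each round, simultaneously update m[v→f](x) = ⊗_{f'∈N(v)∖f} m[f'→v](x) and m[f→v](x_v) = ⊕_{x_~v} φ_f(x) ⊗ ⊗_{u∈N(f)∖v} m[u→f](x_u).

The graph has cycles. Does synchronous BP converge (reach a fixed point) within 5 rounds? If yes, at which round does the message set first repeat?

init: all messages = 𝟙 over 2 values
r1 m[φ0→E] = [F, T]
r1 m[φ0→R] = [T, T]
r1 m[φ1→E] = [T, T]
r1 m[φ1→K] = [T, T]
r1 m[φ2→K] = [T, T]
r1 m[φ2→L] = [T, F]
r1 m[φ3→E] = [T, T]
r1 m[φ3→K] = [F, T]
r1 m[φ4→E] = [T, T]
r1 m[φ4→K] = [T, T]
r1 m[φ5→E] = [T, F]
r1 m[φ5→R] = [T, T]
r1 m[E→φ0] = [T, T]
r1 m[E→φ1] = [T, T]
r1 m[E→φ3] = [T, T]
r1 m[E→φ4] = [T, T]
r1 m[E→φ5] = [T, T]
r1 m[K→φ1] = [T, T]
r1 m[K→φ2] = [T, T]
r1 m[K→φ3] = [T, T]
r1 m[K→φ4] = [T, T]
r1 m[R→φ0] = [T, T]
r1 m[R→φ5] = [T, T]
r1 m[L→φ2] = [T, T]
r2 m[φ0→E] = [F, T]
r2 m[φ0→R] = [T, T]
r2 m[φ1→E] = [T, T]
r2 m[φ1→K] = [T, T]
r2 m[φ2→K] = [T, T]
r2 m[φ2→L] = [T, F]
r2 m[φ3→E] = [T, T]
r2 m[φ3→K] = [F, T]
r2 m[φ4→E] = [T, T]
r2 m[φ4→K] = [T, T]
r2 m[φ5→E] = [T, F]
r2 m[φ5→R] = [T, T]
r2 m[E→φ0] = [T, F]
r2 m[E→φ1] = [F, F]
r2 m[E→φ3] = [F, F]
r2 m[E→φ4] = [F, F]
r2 m[E→φ5] = [F, T]
r2 m[K→φ1] = [F, T]
r2 m[K→φ2] = [F, T]
r2 m[K→φ3] = [T, T]
r2 m[K→φ4] = [F, T]
r2 m[R→φ0] = [T, T]
r2 m[R→φ5] = [T, T]
r2 m[L→φ2] = [T, T]
r3 m[φ0→E] = [F, T]
r3 m[φ0→R] = [F, F]
r3 m[φ1→E] = [T, T]
r3 m[φ1→K] = [F, F]
r3 m[φ2→K] = [T, T]
r3 m[φ2→L] = [T, F]
r3 m[φ3→E] = [T, T]
r3 m[φ3→K] = [F, F]
r3 m[φ4→E] = [T, T]
r3 m[φ4→K] = [F, F]
r3 m[φ5→E] = [T, F]
r3 m[φ5→R] = [F, F]
r3 m[E→φ0] = [T, F]
r3 m[E→φ1] = [F, F]
r3 m[E→φ3] = [F, F]
r3 m[E→φ4] = [F, F]
r3 m[E→φ5] = [F, T]
r3 m[K→φ1] = [F, T]
r3 m[K→φ2] = [F, T]
r3 m[K→φ3] = [T, T]
r3 m[K→φ4] = [F, T]
r3 m[R→φ0] = [T, T]
r3 m[R→φ5] = [T, T]
r3 m[L→φ2] = [T, T]
r4 m[φ0→E] = [F, T]
r4 m[φ0→R] = [F, F]
r4 m[φ1→E] = [T, T]
r4 m[φ1→K] = [F, F]
r4 m[φ2→K] = [T, T]
r4 m[φ2→L] = [T, F]
r4 m[φ3→E] = [T, T]
r4 m[φ3→K] = [F, F]
r4 m[φ4→E] = [T, T]
r4 m[φ4→K] = [F, F]
r4 m[φ5→E] = [T, F]
r4 m[φ5→R] = [F, F]
r4 m[E→φ0] = [T, F]
r4 m[E→φ1] = [F, F]
r4 m[E→φ3] = [F, F]
r4 m[E→φ4] = [F, F]
r4 m[E→φ5] = [F, T]
r4 m[K→φ1] = [F, F]
r4 m[K→φ2] = [F, F]
r4 m[K→φ3] = [F, F]
r4 m[K→φ4] = [F, F]
r4 m[R→φ0] = [F, F]
r4 m[R→φ5] = [F, F]
r4 m[L→φ2] = [T, T]
r5 m[φ0→E] = [F, F]
r5 m[φ0→R] = [F, F]
r5 m[φ1→E] = [F, F]
r5 m[φ1→K] = [F, F]
r5 m[φ2→K] = [T, T]
r5 m[φ2→L] = [F, F]
r5 m[φ3→E] = [F, F]
r5 m[φ3→K] = [F, F]
r5 m[φ4→E] = [F, F]
r5 m[φ4→K] = [F, F]
r5 m[φ5→E] = [F, F]
r5 m[φ5→R] = [F, F]
r5 m[E→φ0] = [T, F]
r5 m[E→φ1] = [F, F]
r5 m[E→φ3] = [F, F]
r5 m[E→φ4] = [F, F]
r5 m[E→φ5] = [F, T]
r5 m[K→φ1] = [F, F]
r5 m[K→φ2] = [F, F]
r5 m[K→φ3] = [F, F]
r5 m[K→φ4] = [F, F]
r5 m[R→φ0] = [F, F]
r5 m[R→φ5] = [F, F]
r5 m[L→φ2] = [T, T]
no fixed point within 5 rounds

NOT CONVERGED within 5 rounds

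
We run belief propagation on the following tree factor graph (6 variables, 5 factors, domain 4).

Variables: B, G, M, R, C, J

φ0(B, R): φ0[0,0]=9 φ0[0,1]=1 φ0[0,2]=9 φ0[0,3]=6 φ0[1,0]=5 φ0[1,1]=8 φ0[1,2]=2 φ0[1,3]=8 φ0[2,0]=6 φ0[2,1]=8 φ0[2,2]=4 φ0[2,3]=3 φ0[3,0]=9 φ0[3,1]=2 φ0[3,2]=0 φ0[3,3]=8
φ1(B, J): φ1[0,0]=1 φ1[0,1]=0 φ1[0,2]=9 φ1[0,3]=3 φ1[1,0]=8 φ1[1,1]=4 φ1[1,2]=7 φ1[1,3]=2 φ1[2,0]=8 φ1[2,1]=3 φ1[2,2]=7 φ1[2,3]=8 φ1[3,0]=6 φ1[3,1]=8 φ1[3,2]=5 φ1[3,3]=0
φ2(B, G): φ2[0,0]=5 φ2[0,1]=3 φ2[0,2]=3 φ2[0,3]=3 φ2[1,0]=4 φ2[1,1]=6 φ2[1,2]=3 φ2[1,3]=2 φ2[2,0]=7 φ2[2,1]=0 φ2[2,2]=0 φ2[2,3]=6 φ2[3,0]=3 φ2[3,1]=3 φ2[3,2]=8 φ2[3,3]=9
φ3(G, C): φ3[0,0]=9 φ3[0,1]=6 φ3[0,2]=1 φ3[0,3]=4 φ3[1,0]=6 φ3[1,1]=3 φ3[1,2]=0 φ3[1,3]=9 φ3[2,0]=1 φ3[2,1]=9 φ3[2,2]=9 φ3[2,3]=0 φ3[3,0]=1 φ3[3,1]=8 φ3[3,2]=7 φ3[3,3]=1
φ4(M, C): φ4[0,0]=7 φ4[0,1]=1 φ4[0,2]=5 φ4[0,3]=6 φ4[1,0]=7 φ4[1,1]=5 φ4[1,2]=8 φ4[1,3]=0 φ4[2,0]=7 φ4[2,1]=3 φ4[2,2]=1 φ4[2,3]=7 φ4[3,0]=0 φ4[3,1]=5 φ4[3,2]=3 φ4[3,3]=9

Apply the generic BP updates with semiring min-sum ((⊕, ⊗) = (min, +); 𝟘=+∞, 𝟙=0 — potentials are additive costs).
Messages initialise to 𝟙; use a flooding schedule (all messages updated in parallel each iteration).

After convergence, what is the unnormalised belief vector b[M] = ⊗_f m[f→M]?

b[M] = [7, 4, 4, 5]

init: all messages = 𝟙 over 4 values
r1 m[φ0→B] = [1, 2, 3, 0]
r1 m[φ0→R] = [5, 1, 0, 3]
r1 m[φ1→B] = [0, 2, 3, 0]
r1 m[φ1→J] = [1, 0, 5, 0]
r1 m[φ2→B] = [3, 2, 0, 3]
r1 m[φ2→G] = [3, 0, 0, 2]
r1 m[φ3→G] = [1, 0, 0, 1]
r1 m[φ3→C] = [1, 3, 0, 0]
r1 m[φ4→M] = [1, 0, 1, 0]
r1 m[φ4→C] = [0, 1, 1, 0]
r1 m[B→φ0] = [0, 0, 0, 0]
r1 m[B→φ1] = [0, 0, 0, 0]
r1 m[B→φ2] = [0, 0, 0, 0]
r1 m[G→φ2] = [0, 0, 0, 0]
r1 m[G→φ3] = [0, 0, 0, 0]
r1 m[M→φ4] = [0, 0, 0, 0]
r1 m[R→φ0] = [0, 0, 0, 0]
r1 m[C→φ3] = [0, 0, 0, 0]
r1 m[C→φ4] = [0, 0, 0, 0]
r1 m[J→φ1] = [0, 0, 0, 0]
r2 m[φ0→B] = [1, 2, 3, 0]
r2 m[φ0→R] = [5, 1, 0, 3]
r2 m[φ1→B] = [0, 2, 3, 0]
r2 m[φ1→J] = [1, 0, 5, 0]
r2 m[φ2→B] = [3, 2, 0, 3]
r2 m[φ2→G] = [3, 0, 0, 2]
r2 m[φ3→G] = [1, 0, 0, 1]
r2 m[φ3→C] = [1, 3, 0, 0]
r2 m[φ4→M] = [1, 0, 1, 0]
r2 m[φ4→C] = [0, 1, 1, 0]
r2 m[B→φ0] = [3, 4, 3, 3]
r2 m[B→φ1] = [4, 4, 3, 3]
r2 m[B→φ2] = [1, 4, 6, 0]
r2 m[G→φ2] = [1, 0, 0, 1]
r2 m[G→φ3] = [3, 0, 0, 2]
r2 m[M→φ4] = [0, 0, 0, 0]
r2 m[R→φ0] = [0, 0, 0, 0]
r2 m[C→φ3] = [0, 1, 1, 0]
r2 m[C→φ4] = [1, 3, 0, 0]
r2 m[J→φ1] = [0, 0, 0, 0]
r3 m[φ0→B] = [1, 2, 3, 0]
r3 m[φ0→R] = [9, 4, 3, 6]
r3 m[φ1→B] = [0, 2, 3, 0]
r3 m[φ1→J] = [5, 4, 8, 3]
r3 m[φ2→B] = [3, 3, 0, 3]
r3 m[φ2→G] = [3, 3, 4, 4]
r3 m[φ3→G] = [2, 1, 0, 1]
r3 m[φ3→C] = [1, 3, 0, 0]
r3 m[φ4→M] = [4, 0, 1, 1]
r3 m[φ4→C] = [0, 1, 1, 0]
r3 m[B→φ0] = [3, 4, 3, 3]
r3 m[B→φ1] = [4, 4, 3, 3]
r3 m[B→φ2] = [1, 4, 6, 0]
r3 m[G→φ2] = [1, 0, 0, 1]
r3 m[G→φ3] = [3, 0, 0, 2]
r3 m[M→φ4] = [0, 0, 0, 0]
r3 m[R→φ0] = [0, 0, 0, 0]
r3 m[C→φ3] = [0, 1, 1, 0]
r3 m[C→φ4] = [1, 3, 0, 0]
r3 m[J→φ1] = [0, 0, 0, 0]
r4 m[φ0→B] = [1, 2, 3, 0]
r4 m[φ0→R] = [9, 4, 3, 6]
r4 m[φ1→B] = [0, 2, 3, 0]
r4 m[φ1→J] = [5, 4, 8, 3]
r4 m[φ2→B] = [3, 3, 0, 3]
r4 m[φ2→G] = [3, 3, 4, 4]
r4 m[φ3→G] = [2, 1, 0, 1]
r4 m[φ3→C] = [1, 3, 0, 0]
r4 m[φ4→M] = [4, 0, 1, 1]
r4 m[φ4→C] = [0, 1, 1, 0]
r4 m[B→φ0] = [3, 5, 3, 3]
r4 m[B→φ1] = [4, 5, 3, 3]
r4 m[B→φ2] = [1, 4, 6, 0]
r4 m[G→φ2] = [2, 1, 0, 1]
r4 m[G→φ3] = [3, 3, 4, 4]
r4 m[M→φ4] = [0, 0, 0, 0]
r4 m[R→φ0] = [0, 0, 0, 0]
r4 m[C→φ3] = [0, 1, 1, 0]
r4 m[C→φ4] = [1, 3, 0, 0]
r4 m[J→φ1] = [0, 0, 0, 0]
r5 m[φ0→B] = [1, 2, 3, 0]
r5 m[φ0→R] = [9, 4, 3, 6]
r5 m[φ1→B] = [0, 2, 3, 0]
r5 m[φ1→J] = [5, 4, 8, 3]
r5 m[φ2→B] = [3, 3, 0, 4]
r5 m[φ2→G] = [3, 3, 4, 4]
r5 m[φ3→G] = [2, 1, 0, 1]
r5 m[φ3→C] = [5, 6, 3, 4]
r5 m[φ4→M] = [4, 0, 1, 1]
r5 m[φ4→C] = [0, 1, 1, 0]
r5 m[B→φ0] = [3, 5, 3, 3]
r5 m[B→φ1] = [4, 5, 3, 3]
r5 m[B→φ2] = [1, 4, 6, 0]
r5 m[G→φ2] = [2, 1, 0, 1]
r5 m[G→φ3] = [3, 3, 4, 4]
r5 m[M→φ4] = [0, 0, 0, 0]
r5 m[R→φ0] = [0, 0, 0, 0]
r5 m[C→φ3] = [0, 1, 1, 0]
r5 m[C→φ4] = [1, 3, 0, 0]
r5 m[J→φ1] = [0, 0, 0, 0]
r6 m[φ0→B] = [1, 2, 3, 0]
r6 m[φ0→R] = [9, 4, 3, 6]
r6 m[φ1→B] = [0, 2, 3, 0]
r6 m[φ1→J] = [5, 4, 8, 3]
r6 m[φ2→B] = [3, 3, 0, 4]
r6 m[φ2→G] = [3, 3, 4, 4]
r6 m[φ3→G] = [2, 1, 0, 1]
r6 m[φ3→C] = [5, 6, 3, 4]
r6 m[φ4→M] = [4, 0, 1, 1]
r6 m[φ4→C] = [0, 1, 1, 0]
r6 m[B→φ0] = [3, 5, 3, 4]
r6 m[B→φ1] = [4, 5, 3, 4]
r6 m[B→φ2] = [1, 4, 6, 0]
r6 m[G→φ2] = [2, 1, 0, 1]
r6 m[G→φ3] = [3, 3, 4, 4]
r6 m[M→φ4] = [0, 0, 0, 0]
r6 m[R→φ0] = [0, 0, 0, 0]
r6 m[C→φ3] = [0, 1, 1, 0]
r6 m[C→φ4] = [5, 6, 3, 4]
r6 m[J→φ1] = [0, 0, 0, 0]
r7 m[φ0→B] = [1, 2, 3, 0]
r7 m[φ0→R] = [9, 4, 4, 6]
r7 m[φ1→B] = [0, 2, 3, 0]
r7 m[φ1→J] = [5, 4, 9, 4]
r7 m[φ2→B] = [3, 3, 0, 4]
r7 m[φ2→G] = [3, 3, 4, 4]
r7 m[φ3→G] = [2, 1, 0, 1]
r7 m[φ3→C] = [5, 6, 3, 4]
r7 m[φ4→M] = [7, 4, 4, 5]
r7 m[φ4→C] = [0, 1, 1, 0]
r7 m[B→φ0] = [3, 5, 3, 4]
r7 m[B→φ1] = [4, 5, 3, 4]
r7 m[B→φ2] = [1, 4, 6, 0]
r7 m[G→φ2] = [2, 1, 0, 1]
r7 m[G→φ3] = [3, 3, 4, 4]
r7 m[M→φ4] = [0, 0, 0, 0]
r7 m[R→φ0] = [0, 0, 0, 0]
r7 m[C→φ3] = [0, 1, 1, 0]
r7 m[C→φ4] = [5, 6, 3, 4]
r7 m[J→φ1] = [0, 0, 0, 0]
r8 m[φ0→B] = [1, 2, 3, 0]
r8 m[φ0→R] = [9, 4, 4, 6]
r8 m[φ1→B] = [0, 2, 3, 0]
r8 m[φ1→J] = [5, 4, 9, 4]
r8 m[φ2→B] = [3, 3, 0, 4]
r8 m[φ2→G] = [3, 3, 4, 4]
r8 m[φ3→G] = [2, 1, 0, 1]
r8 m[φ3→C] = [5, 6, 3, 4]
r8 m[φ4→M] = [7, 4, 4, 5]
r8 m[φ4→C] = [0, 1, 1, 0]
r8 m[B→φ0] = [3, 5, 3, 4]
r8 m[B→φ1] = [4, 5, 3, 4]
r8 m[B→φ2] = [1, 4, 6, 0]
r8 m[G→φ2] = [2, 1, 0, 1]
r8 m[G→φ3] = [3, 3, 4, 4]
r8 m[M→φ4] = [0, 0, 0, 0]
r8 m[R→φ0] = [0, 0, 0, 0]
r8 m[C→φ3] = [0, 1, 1, 0]
r8 m[C→φ4] = [5, 6, 3, 4]
r8 m[J→φ1] = [0, 0, 0, 0]
fixed point reached at round 8
b[M] = ⊗ incoming = [7, 4, 4, 5]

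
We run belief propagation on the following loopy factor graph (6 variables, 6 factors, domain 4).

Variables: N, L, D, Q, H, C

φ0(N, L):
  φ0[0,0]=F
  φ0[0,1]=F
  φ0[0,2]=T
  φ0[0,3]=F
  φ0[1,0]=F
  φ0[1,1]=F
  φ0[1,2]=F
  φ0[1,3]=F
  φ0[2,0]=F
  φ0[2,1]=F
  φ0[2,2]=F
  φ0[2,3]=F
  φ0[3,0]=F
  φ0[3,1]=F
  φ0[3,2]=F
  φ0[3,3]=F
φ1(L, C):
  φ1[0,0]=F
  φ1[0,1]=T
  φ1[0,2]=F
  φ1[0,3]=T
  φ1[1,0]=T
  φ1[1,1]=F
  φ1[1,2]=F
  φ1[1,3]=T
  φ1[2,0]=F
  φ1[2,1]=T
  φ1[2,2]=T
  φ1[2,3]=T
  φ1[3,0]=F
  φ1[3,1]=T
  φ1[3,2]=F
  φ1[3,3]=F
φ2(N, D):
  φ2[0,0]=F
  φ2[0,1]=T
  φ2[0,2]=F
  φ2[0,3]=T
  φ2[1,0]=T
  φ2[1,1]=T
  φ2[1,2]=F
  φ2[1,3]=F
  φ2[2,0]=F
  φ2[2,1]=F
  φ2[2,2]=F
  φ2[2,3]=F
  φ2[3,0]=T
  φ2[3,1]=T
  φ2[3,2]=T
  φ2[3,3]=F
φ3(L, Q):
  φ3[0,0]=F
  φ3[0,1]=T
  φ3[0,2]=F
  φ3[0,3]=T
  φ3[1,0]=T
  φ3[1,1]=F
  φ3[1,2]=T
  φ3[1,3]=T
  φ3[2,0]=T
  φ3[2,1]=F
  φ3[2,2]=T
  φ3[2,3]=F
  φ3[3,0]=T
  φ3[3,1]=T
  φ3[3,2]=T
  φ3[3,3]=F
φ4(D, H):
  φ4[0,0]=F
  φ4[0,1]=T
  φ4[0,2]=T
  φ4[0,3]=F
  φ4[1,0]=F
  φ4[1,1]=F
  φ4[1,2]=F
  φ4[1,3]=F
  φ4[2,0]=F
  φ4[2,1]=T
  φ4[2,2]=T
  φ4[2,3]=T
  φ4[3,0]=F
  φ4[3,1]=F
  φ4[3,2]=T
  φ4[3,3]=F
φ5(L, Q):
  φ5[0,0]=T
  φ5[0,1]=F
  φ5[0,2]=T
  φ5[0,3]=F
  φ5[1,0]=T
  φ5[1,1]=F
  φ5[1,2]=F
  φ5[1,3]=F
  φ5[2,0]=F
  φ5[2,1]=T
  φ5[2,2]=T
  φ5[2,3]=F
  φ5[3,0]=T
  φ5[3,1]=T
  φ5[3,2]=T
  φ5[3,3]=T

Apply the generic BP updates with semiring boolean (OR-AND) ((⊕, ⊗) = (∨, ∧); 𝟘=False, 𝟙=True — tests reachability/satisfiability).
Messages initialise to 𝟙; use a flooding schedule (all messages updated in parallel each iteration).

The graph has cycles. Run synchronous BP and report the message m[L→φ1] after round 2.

init: all messages = 𝟙 over 4 values
r1 m[φ0→N] = [T, F, F, F]
r1 m[φ0→L] = [F, F, T, F]
r1 m[φ1→L] = [T, T, T, T]
r1 m[φ1→C] = [T, T, T, T]
r1 m[φ2→N] = [T, T, F, T]
r1 m[φ2→D] = [T, T, T, T]
r1 m[φ3→L] = [T, T, T, T]
r1 m[φ3→Q] = [T, T, T, T]
r1 m[φ4→D] = [T, F, T, T]
r1 m[φ4→H] = [F, T, T, T]
r1 m[φ5→L] = [T, T, T, T]
r1 m[φ5→Q] = [T, T, T, T]
r1 m[N→φ0] = [T, T, T, T]
r1 m[N→φ2] = [T, T, T, T]
r1 m[L→φ0] = [T, T, T, T]
r1 m[L→φ1] = [T, T, T, T]
r1 m[L→φ3] = [T, T, T, T]
r1 m[L→φ5] = [T, T, T, T]
r1 m[D→φ2] = [T, T, T, T]
r1 m[D→φ4] = [T, T, T, T]
r1 m[Q→φ3] = [T, T, T, T]
r1 m[Q→φ5] = [T, T, T, T]
r1 m[H→φ4] = [T, T, T, T]
r1 m[C→φ1] = [T, T, T, T]
r2 m[φ0→N] = [T, F, F, F]
r2 m[φ0→L] = [F, F, T, F]
r2 m[φ1→L] = [T, T, T, T]
r2 m[φ1→C] = [T, T, T, T]
r2 m[φ2→N] = [T, T, F, T]
r2 m[φ2→D] = [T, T, T, T]
r2 m[φ3→L] = [T, T, T, T]
r2 m[φ3→Q] = [T, T, T, T]
r2 m[φ4→D] = [T, F, T, T]
r2 m[φ4→H] = [F, T, T, T]
r2 m[φ5→L] = [T, T, T, T]
r2 m[φ5→Q] = [T, T, T, T]
r2 m[N→φ0] = [T, T, F, T]
r2 m[N→φ2] = [T, F, F, F]
r2 m[L→φ0] = [T, T, T, T]
r2 m[L→φ1] = [F, F, T, F]
r2 m[L→φ3] = [F, F, T, F]
r2 m[L→φ5] = [F, F, T, F]
r2 m[D→φ2] = [T, F, T, T]
r2 m[D→φ4] = [T, T, T, T]
r2 m[Q→φ3] = [T, T, T, T]
r2 m[Q→φ5] = [T, T, T, T]
r2 m[H→φ4] = [T, T, T, T]
r2 m[C→φ1] = [T, T, T, T]

message @ round 2 = [F, F, T, F]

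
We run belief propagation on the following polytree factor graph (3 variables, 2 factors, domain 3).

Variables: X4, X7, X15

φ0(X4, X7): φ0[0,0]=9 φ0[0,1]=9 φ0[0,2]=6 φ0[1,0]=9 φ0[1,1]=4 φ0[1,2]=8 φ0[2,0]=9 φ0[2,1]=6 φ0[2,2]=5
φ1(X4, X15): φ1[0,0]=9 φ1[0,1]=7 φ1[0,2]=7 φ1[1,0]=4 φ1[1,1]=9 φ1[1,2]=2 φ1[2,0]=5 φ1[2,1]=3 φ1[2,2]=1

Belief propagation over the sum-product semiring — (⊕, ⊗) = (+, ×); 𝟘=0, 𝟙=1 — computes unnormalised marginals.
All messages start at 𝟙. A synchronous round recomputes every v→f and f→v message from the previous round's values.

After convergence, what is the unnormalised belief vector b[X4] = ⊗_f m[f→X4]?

b[X4] = [552, 315, 180]

init: all messages = 𝟙 over 3 values
r1 m[φ0→X4] = [24, 21, 20]
r1 m[φ0→X7] = [27, 19, 19]
r1 m[φ1→X4] = [23, 15, 9]
r1 m[φ1→X15] = [18, 19, 10]
r1 m[X4→φ0] = [1, 1, 1]
r1 m[X4→φ1] = [1, 1, 1]
r1 m[X7→φ0] = [1, 1, 1]
r1 m[X15→φ1] = [1, 1, 1]
r2 m[φ0→X4] = [24, 21, 20]
r2 m[φ0→X7] = [27, 19, 19]
r2 m[φ1→X4] = [23, 15, 9]
r2 m[φ1→X15] = [18, 19, 10]
r2 m[X4→φ0] = [23, 15, 9]
r2 m[X4→φ1] = [24, 21, 20]
r2 m[X7→φ0] = [1, 1, 1]
r2 m[X15→φ1] = [1, 1, 1]
r3 m[φ0→X4] = [24, 21, 20]
r3 m[φ0→X7] = [423, 321, 303]
r3 m[φ1→X4] = [23, 15, 9]
r3 m[φ1→X15] = [400, 417, 230]
r3 m[X4→φ0] = [23, 15, 9]
r3 m[X4→φ1] = [24, 21, 20]
r3 m[X7→φ0] = [1, 1, 1]
r3 m[X15→φ1] = [1, 1, 1]
r4 m[φ0→X4] = [24, 21, 20]
r4 m[φ0→X7] = [423, 321, 303]
r4 m[φ1→X4] = [23, 15, 9]
r4 m[φ1→X15] = [400, 417, 230]
r4 m[X4→φ0] = [23, 15, 9]
r4 m[X4→φ1] = [24, 21, 20]
r4 m[X7→φ0] = [1, 1, 1]
r4 m[X15→φ1] = [1, 1, 1]
fixed point reached at round 4
b[X4] = ⊗ incoming = [552, 315, 180]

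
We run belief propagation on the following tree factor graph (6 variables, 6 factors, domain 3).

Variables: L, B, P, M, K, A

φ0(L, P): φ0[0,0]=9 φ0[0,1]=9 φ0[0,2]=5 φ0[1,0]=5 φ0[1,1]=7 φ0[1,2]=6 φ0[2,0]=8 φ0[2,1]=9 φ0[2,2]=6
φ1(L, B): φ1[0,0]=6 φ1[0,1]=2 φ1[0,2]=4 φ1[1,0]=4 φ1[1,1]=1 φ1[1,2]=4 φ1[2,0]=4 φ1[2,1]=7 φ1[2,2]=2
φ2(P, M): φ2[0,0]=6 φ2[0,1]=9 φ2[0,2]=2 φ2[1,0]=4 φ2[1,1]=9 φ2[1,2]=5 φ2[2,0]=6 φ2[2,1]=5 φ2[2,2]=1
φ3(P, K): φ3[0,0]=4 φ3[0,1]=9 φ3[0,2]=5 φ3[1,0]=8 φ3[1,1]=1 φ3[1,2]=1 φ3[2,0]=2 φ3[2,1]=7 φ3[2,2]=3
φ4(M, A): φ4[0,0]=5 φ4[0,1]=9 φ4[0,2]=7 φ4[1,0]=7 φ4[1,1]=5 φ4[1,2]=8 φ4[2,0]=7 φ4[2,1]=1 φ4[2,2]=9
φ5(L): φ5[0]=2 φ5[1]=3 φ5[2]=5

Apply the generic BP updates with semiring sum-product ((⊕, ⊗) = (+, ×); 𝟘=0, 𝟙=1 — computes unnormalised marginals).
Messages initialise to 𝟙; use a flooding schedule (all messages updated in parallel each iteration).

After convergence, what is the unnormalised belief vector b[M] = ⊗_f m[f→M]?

b[M] = [3823092, 5410440, 1511640]

init: all messages = 𝟙 over 3 values
r1 m[φ0→L] = [23, 18, 23]
r1 m[φ0→P] = [22, 25, 17]
r1 m[φ1→L] = [12, 9, 13]
r1 m[φ1→B] = [14, 10, 10]
r1 m[φ2→P] = [17, 18, 12]
r1 m[φ2→M] = [16, 23, 8]
r1 m[φ3→P] = [18, 10, 12]
r1 m[φ3→K] = [14, 17, 9]
r1 m[φ4→M] = [21, 20, 17]
r1 m[φ4→A] = [19, 15, 24]
r1 m[φ5→L] = [2, 3, 5]
r1 m[L→φ0] = [1, 1, 1]
r1 m[L→φ1] = [1, 1, 1]
r1 m[L→φ5] = [1, 1, 1]
r1 m[B→φ1] = [1, 1, 1]
r1 m[P→φ0] = [1, 1, 1]
r1 m[P→φ2] = [1, 1, 1]
r1 m[P→φ3] = [1, 1, 1]
r1 m[M→φ2] = [1, 1, 1]
r1 m[M→φ4] = [1, 1, 1]
r1 m[K→φ3] = [1, 1, 1]
r1 m[A→φ4] = [1, 1, 1]
r2 m[φ0→L] = [23, 18, 23]
r2 m[φ0→P] = [22, 25, 17]
r2 m[φ1→L] = [12, 9, 13]
r2 m[φ1→B] = [14, 10, 10]
r2 m[φ2→P] = [17, 18, 12]
r2 m[φ2→M] = [16, 23, 8]
r2 m[φ3→P] = [18, 10, 12]
r2 m[φ3→K] = [14, 17, 9]
r2 m[φ4→M] = [21, 20, 17]
r2 m[φ4→A] = [19, 15, 24]
r2 m[φ5→L] = [2, 3, 5]
r2 m[L→φ0] = [24, 27, 65]
r2 m[L→φ1] = [46, 54, 115]
r2 m[L→φ5] = [276, 162, 299]
r2 m[B→φ1] = [1, 1, 1]
r2 m[P→φ0] = [306, 180, 144]
r2 m[P→φ2] = [396, 250, 204]
r2 m[P→φ3] = [374, 450, 204]
r2 m[M→φ2] = [21, 20, 17]
r2 m[M→φ4] = [16, 23, 8]
r2 m[K→φ3] = [1, 1, 1]
r2 m[A→φ4] = [1, 1, 1]
r3 m[φ0→L] = [5094, 3654, 4932]
r3 m[φ0→P] = [871, 990, 672]
r3 m[φ1→L] = [12, 9, 13]
r3 m[φ1→B] = [952, 951, 630]
r3 m[φ2→P] = [340, 349, 243]
r3 m[φ2→M] = [4600, 6834, 2246]
r3 m[φ3→P] = [18, 10, 12]
r3 m[φ3→K] = [5504, 5244, 2932]
r3 m[φ4→M] = [21, 20, 17]
r3 m[φ4→A] = [297, 267, 368]
r3 m[φ5→L] = [2, 3, 5]
r3 m[L→φ0] = [24, 27, 65]
r3 m[L→φ1] = [46, 54, 115]
r3 m[L→φ5] = [276, 162, 299]
r3 m[B→φ1] = [1, 1, 1]
r3 m[P→φ0] = [306, 180, 144]
r3 m[P→φ2] = [396, 250, 204]
r3 m[P→φ3] = [374, 450, 204]
r3 m[M→φ2] = [21, 20, 17]
r3 m[M→φ4] = [16, 23, 8]
r3 m[K→φ3] = [1, 1, 1]
r3 m[A→φ4] = [1, 1, 1]
r4 m[φ0→L] = [5094, 3654, 4932]
r4 m[φ0→P] = [871, 990, 672]
r4 m[φ1→L] = [12, 9, 13]
r4 m[φ1→B] = [952, 951, 630]
r4 m[φ2→P] = [340, 349, 243]
r4 m[φ2→M] = [4600, 6834, 2246]
r4 m[φ3→P] = [18, 10, 12]
r4 m[φ3→K] = [5504, 5244, 2932]
r4 m[φ4→M] = [21, 20, 17]
r4 m[φ4→A] = [297, 267, 368]
r4 m[φ5→L] = [2, 3, 5]
r4 m[L→φ0] = [24, 27, 65]
r4 m[L→φ1] = [10188, 10962, 24660]
r4 m[L→φ5] = [61128, 32886, 64116]
r4 m[B→φ1] = [1, 1, 1]
r4 m[P→φ0] = [6120, 3490, 2916]
r4 m[P→φ2] = [15678, 9900, 8064]
r4 m[P→φ3] = [296140, 345510, 163296]
r4 m[M→φ2] = [21, 20, 17]
r4 m[M→φ4] = [4600, 6834, 2246]
r4 m[K→φ3] = [1, 1, 1]
r4 m[A→φ4] = [1, 1, 1]
r5 m[φ0→L] = [101070, 72526, 97866]
r5 m[φ0→P] = [871, 990, 672]
r5 m[φ1→L] = [12, 9, 13]
r5 m[φ1→B] = [203616, 203958, 133920]
r5 m[φ2→P] = [340, 349, 243]
r5 m[φ2→M] = [182052, 270522, 88920]
r5 m[φ3→P] = [18, 10, 12]
r5 m[φ3→K] = [4275232, 4153842, 2316098]
r5 m[φ4→M] = [21, 20, 17]
r5 m[φ4→A] = [86560, 77816, 107086]
r5 m[φ5→L] = [2, 3, 5]
r5 m[L→φ0] = [24, 27, 65]
r5 m[L→φ1] = [10188, 10962, 24660]
r5 m[L→φ5] = [61128, 32886, 64116]
r5 m[B→φ1] = [1, 1, 1]
r5 m[P→φ0] = [6120, 3490, 2916]
r5 m[P→φ2] = [15678, 9900, 8064]
r5 m[P→φ3] = [296140, 345510, 163296]
r5 m[M→φ2] = [21, 20, 17]
r5 m[M→φ4] = [4600, 6834, 2246]
r5 m[K→φ3] = [1, 1, 1]
r5 m[A→φ4] = [1, 1, 1]
r6 m[φ0→L] = [101070, 72526, 97866]
r6 m[φ0→P] = [871, 990, 672]
r6 m[φ1→L] = [12, 9, 13]
r6 m[φ1→B] = [203616, 203958, 133920]
r6 m[φ2→P] = [340, 349, 243]
r6 m[φ2→M] = [182052, 270522, 88920]
r6 m[φ3→P] = [18, 10, 12]
r6 m[φ3→K] = [4275232, 4153842, 2316098]
r6 m[φ4→M] = [21, 20, 17]
r6 m[φ4→A] = [86560, 77816, 107086]
r6 m[φ5→L] = [2, 3, 5]
r6 m[L→φ0] = [24, 27, 65]
r6 m[L→φ1] = [202140, 217578, 489330]
r6 m[L→φ5] = [1212840, 652734, 1272258]
r6 m[B→φ1] = [1, 1, 1]
r6 m[P→φ0] = [6120, 3490, 2916]
r6 m[P→φ2] = [15678, 9900, 8064]
r6 m[P→φ3] = [296140, 345510, 163296]
r6 m[M→φ2] = [21, 20, 17]
r6 m[M→φ4] = [182052, 270522, 88920]
r6 m[K→φ3] = [1, 1, 1]
r6 m[A→φ4] = [1, 1, 1]
r7 m[φ0→L] = [101070, 72526, 97866]
r7 m[φ0→P] = [871, 990, 672]
r7 m[φ1→L] = [12, 9, 13]
r7 m[φ1→B] = [4040472, 4047168, 2657532]
r7 m[φ2→P] = [340, 349, 243]
r7 m[φ2→M] = [182052, 270522, 88920]
r7 m[φ3→P] = [18, 10, 12]
r7 m[φ3→K] = [4275232, 4153842, 2316098]
r7 m[φ4→M] = [21, 20, 17]
r7 m[φ4→A] = [3426354, 3079998, 4238820]
r7 m[φ5→L] = [2, 3, 5]
r7 m[L→φ0] = [24, 27, 65]
r7 m[L→φ1] = [202140, 217578, 489330]
r7 m[L→φ5] = [1212840, 652734, 1272258]
r7 m[B→φ1] = [1, 1, 1]
r7 m[P→φ0] = [6120, 3490, 2916]
r7 m[P→φ2] = [15678, 9900, 8064]
r7 m[P→φ3] = [296140, 345510, 163296]
r7 m[M→φ2] = [21, 20, 17]
r7 m[M→φ4] = [182052, 270522, 88920]
r7 m[K→φ3] = [1, 1, 1]
r7 m[A→φ4] = [1, 1, 1]
r8 m[φ0→L] = [101070, 72526, 97866]
r8 m[φ0→P] = [871, 990, 672]
r8 m[φ1→L] = [12, 9, 13]
r8 m[φ1→B] = [4040472, 4047168, 2657532]
r8 m[φ2→P] = [340, 349, 243]
r8 m[φ2→M] = [182052, 270522, 88920]
r8 m[φ3→P] = [18, 10, 12]
r8 m[φ3→K] = [4275232, 4153842, 2316098]
r8 m[φ4→M] = [21, 20, 17]
r8 m[φ4→A] = [3426354, 3079998, 4238820]
r8 m[φ5→L] = [2, 3, 5]
r8 m[L→φ0] = [24, 27, 65]
r8 m[L→φ1] = [202140, 217578, 489330]
r8 m[L→φ5] = [1212840, 652734, 1272258]
r8 m[B→φ1] = [1, 1, 1]
r8 m[P→φ0] = [6120, 3490, 2916]
r8 m[P→φ2] = [15678, 9900, 8064]
r8 m[P→φ3] = [296140, 345510, 163296]
r8 m[M→φ2] = [21, 20, 17]
r8 m[M→φ4] = [182052, 270522, 88920]
r8 m[K→φ3] = [1, 1, 1]
r8 m[A→φ4] = [1, 1, 1]
fixed point reached at round 8
b[M] = ⊗ incoming = [3823092, 5410440, 1511640]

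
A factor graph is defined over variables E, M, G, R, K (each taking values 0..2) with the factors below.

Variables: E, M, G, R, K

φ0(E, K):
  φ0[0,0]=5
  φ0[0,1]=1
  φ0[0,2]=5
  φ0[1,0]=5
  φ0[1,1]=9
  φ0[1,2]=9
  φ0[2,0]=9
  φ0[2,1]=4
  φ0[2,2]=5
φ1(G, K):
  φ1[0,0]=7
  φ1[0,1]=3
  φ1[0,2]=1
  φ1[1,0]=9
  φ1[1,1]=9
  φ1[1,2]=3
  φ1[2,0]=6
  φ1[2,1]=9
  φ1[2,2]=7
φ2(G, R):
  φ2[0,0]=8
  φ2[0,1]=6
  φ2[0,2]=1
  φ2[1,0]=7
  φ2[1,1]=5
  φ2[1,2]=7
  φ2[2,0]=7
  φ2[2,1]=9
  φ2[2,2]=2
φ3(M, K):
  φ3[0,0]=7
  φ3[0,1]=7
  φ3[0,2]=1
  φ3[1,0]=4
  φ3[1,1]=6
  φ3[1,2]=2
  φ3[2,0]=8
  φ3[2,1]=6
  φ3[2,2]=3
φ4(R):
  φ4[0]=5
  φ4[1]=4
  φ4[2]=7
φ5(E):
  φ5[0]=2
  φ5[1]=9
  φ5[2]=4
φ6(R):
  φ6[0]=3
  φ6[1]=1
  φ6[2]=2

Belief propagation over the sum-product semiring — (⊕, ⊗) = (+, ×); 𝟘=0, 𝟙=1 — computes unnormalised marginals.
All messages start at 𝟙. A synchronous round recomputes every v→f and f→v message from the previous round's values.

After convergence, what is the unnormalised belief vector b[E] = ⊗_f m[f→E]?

b[E] = [1056806, 10664523, 4280676]

init: all messages = 𝟙 over 3 values
r1 m[φ0→E] = [11, 23, 18]
r1 m[φ0→K] = [19, 14, 19]
r1 m[φ1→G] = [11, 21, 22]
r1 m[φ1→K] = [22, 21, 11]
r1 m[φ2→G] = [15, 19, 18]
r1 m[φ2→R] = [22, 20, 10]
r1 m[φ3→M] = [15, 12, 17]
r1 m[φ3→K] = [19, 19, 6]
r1 m[φ4→R] = [5, 4, 7]
r1 m[φ5→E] = [2, 9, 4]
r1 m[φ6→R] = [3, 1, 2]
r1 m[E→φ0] = [1, 1, 1]
r1 m[E→φ5] = [1, 1, 1]
r1 m[M→φ3] = [1, 1, 1]
r1 m[G→φ1] = [1, 1, 1]
r1 m[G→φ2] = [1, 1, 1]
r1 m[R→φ2] = [1, 1, 1]
r1 m[R→φ4] = [1, 1, 1]
r1 m[R→φ6] = [1, 1, 1]
r1 m[K→φ0] = [1, 1, 1]
r1 m[K→φ1] = [1, 1, 1]
r1 m[K→φ3] = [1, 1, 1]
r2 m[φ0→E] = [11, 23, 18]
r2 m[φ0→K] = [19, 14, 19]
r2 m[φ1→G] = [11, 21, 22]
r2 m[φ1→K] = [22, 21, 11]
r2 m[φ2→G] = [15, 19, 18]
r2 m[φ2→R] = [22, 20, 10]
r2 m[φ3→M] = [15, 12, 17]
r2 m[φ3→K] = [19, 19, 6]
r2 m[φ4→R] = [5, 4, 7]
r2 m[φ5→E] = [2, 9, 4]
r2 m[φ6→R] = [3, 1, 2]
r2 m[E→φ0] = [2, 9, 4]
r2 m[E→φ5] = [11, 23, 18]
r2 m[M→φ3] = [1, 1, 1]
r2 m[G→φ1] = [15, 19, 18]
r2 m[G→φ2] = [11, 21, 22]
r2 m[R→φ2] = [15, 4, 14]
r2 m[R→φ4] = [66, 20, 20]
r2 m[R→φ6] = [110, 80, 70]
r2 m[K→φ0] = [418, 399, 66]
r2 m[K→φ1] = [361, 266, 114]
r2 m[K→φ3] = [418, 294, 209]
r3 m[φ0→E] = [2819, 6275, 5688]
r3 m[φ0→K] = [91, 99, 111]
r3 m[φ1→G] = [3439, 5985, 5358]
r3 m[φ1→K] = [384, 378, 198]
r3 m[φ2→G] = [158, 223, 169]
r3 m[φ2→R] = [389, 369, 202]
r3 m[φ3→M] = [5193, 3854, 5735]
r3 m[φ3→K] = [19, 19, 6]
r3 m[φ4→R] = [5, 4, 7]
r3 m[φ5→E] = [2, 9, 4]
r3 m[φ6→R] = [3, 1, 2]
r3 m[E→φ0] = [2, 9, 4]
r3 m[E→φ5] = [11, 23, 18]
r3 m[M→φ3] = [1, 1, 1]
r3 m[G→φ1] = [15, 19, 18]
r3 m[G→φ2] = [11, 21, 22]
r3 m[R→φ2] = [15, 4, 14]
r3 m[R→φ4] = [66, 20, 20]
r3 m[R→φ6] = [110, 80, 70]
r3 m[K→φ0] = [418, 399, 66]
r3 m[K→φ1] = [361, 266, 114]
r3 m[K→φ3] = [418, 294, 209]
r4 m[φ0→E] = [2819, 6275, 5688]
r4 m[φ0→K] = [91, 99, 111]
r4 m[φ1→G] = [3439, 5985, 5358]
r4 m[φ1→K] = [384, 378, 198]
r4 m[φ2→G] = [158, 223, 169]
r4 m[φ2→R] = [389, 369, 202]
r4 m[φ3→M] = [5193, 3854, 5735]
r4 m[φ3→K] = [19, 19, 6]
r4 m[φ4→R] = [5, 4, 7]
r4 m[φ5→E] = [2, 9, 4]
r4 m[φ6→R] = [3, 1, 2]
r4 m[E→φ0] = [2, 9, 4]
r4 m[E→φ5] = [2819, 6275, 5688]
r4 m[M→φ3] = [1, 1, 1]
r4 m[G→φ1] = [158, 223, 169]
r4 m[G→φ2] = [3439, 5985, 5358]
r4 m[R→φ2] = [15, 4, 14]
r4 m[R→φ4] = [1167, 369, 404]
r4 m[R→φ6] = [1945, 1476, 1414]
r4 m[K→φ0] = [7296, 7182, 1188]
r4 m[K→φ1] = [1729, 1881, 666]
r4 m[K→φ3] = [34944, 37422, 21978]
r5 m[φ0→E] = [49602, 111810, 100332]
r5 m[φ0→K] = [91, 99, 111]
r5 m[φ1→G] = [18412, 34488, 31965]
r5 m[φ1→K] = [4127, 4002, 2010]
r5 m[φ2→G] = [158, 223, 169]
r5 m[φ2→R] = [106913, 98781, 56050]
r5 m[φ3→M] = [528540, 408264, 570018]
r5 m[φ3→K] = [19, 19, 6]
r5 m[φ4→R] = [5, 4, 7]
r5 m[φ5→E] = [2, 9, 4]
r5 m[φ6→R] = [3, 1, 2]
r5 m[E→φ0] = [2, 9, 4]
r5 m[E→φ5] = [2819, 6275, 5688]
r5 m[M→φ3] = [1, 1, 1]
r5 m[G→φ1] = [158, 223, 169]
r5 m[G→φ2] = [3439, 5985, 5358]
r5 m[R→φ2] = [15, 4, 14]
r5 m[R→φ4] = [1167, 369, 404]
r5 m[R→φ6] = [1945, 1476, 1414]
r5 m[K→φ0] = [7296, 7182, 1188]
r5 m[K→φ1] = [1729, 1881, 666]
r5 m[K→φ3] = [34944, 37422, 21978]
r6 m[φ0→E] = [49602, 111810, 100332]
r6 m[φ0→K] = [91, 99, 111]
r6 m[φ1→G] = [18412, 34488, 31965]
r6 m[φ1→K] = [4127, 4002, 2010]
r6 m[φ2→G] = [158, 223, 169]
r6 m[φ2→R] = [106913, 98781, 56050]
r6 m[φ3→M] = [528540, 408264, 570018]
r6 m[φ3→K] = [19, 19, 6]
r6 m[φ4→R] = [5, 4, 7]
r6 m[φ5→E] = [2, 9, 4]
r6 m[φ6→R] = [3, 1, 2]
r6 m[E→φ0] = [2, 9, 4]
r6 m[E→φ5] = [49602, 111810, 100332]
r6 m[M→φ3] = [1, 1, 1]
r6 m[G→φ1] = [158, 223, 169]
r6 m[G→φ2] = [18412, 34488, 31965]
r6 m[R→φ2] = [15, 4, 14]
r6 m[R→φ4] = [320739, 98781, 112100]
r6 m[R→φ6] = [534565, 395124, 392350]
r6 m[K→φ0] = [78413, 76038, 12060]
r6 m[K→φ1] = [1729, 1881, 666]
r6 m[K→φ3] = [375557, 396198, 223110]
r7 m[φ0→E] = [528403, 1184947, 1070169]
r7 m[φ0→K] = [91, 99, 111]
r7 m[φ1→G] = [18412, 34488, 31965]
r7 m[φ1→K] = [4127, 4002, 2010]
r7 m[φ2→G] = [158, 223, 169]
r7 m[φ2→R] = [612467, 570597, 323758]
r7 m[φ3→M] = [5625395, 4325636, 6050974]
r7 m[φ3→K] = [19, 19, 6]
r7 m[φ4→R] = [5, 4, 7]
r7 m[φ5→E] = [2, 9, 4]
r7 m[φ6→R] = [3, 1, 2]
r7 m[E→φ0] = [2, 9, 4]
r7 m[E→φ5] = [49602, 111810, 100332]
r7 m[M→φ3] = [1, 1, 1]
r7 m[G→φ1] = [158, 223, 169]
r7 m[G→φ2] = [18412, 34488, 31965]
r7 m[R→φ2] = [15, 4, 14]
r7 m[R→φ4] = [320739, 98781, 112100]
r7 m[R→φ6] = [534565, 395124, 392350]
r7 m[K→φ0] = [78413, 76038, 12060]
r7 m[K→φ1] = [1729, 1881, 666]
r7 m[K→φ3] = [375557, 396198, 223110]
r8 m[φ0→E] = [528403, 1184947, 1070169]
r8 m[φ0→K] = [91, 99, 111]
r8 m[φ1→G] = [18412, 34488, 31965]
r8 m[φ1→K] = [4127, 4002, 2010]
r8 m[φ2→G] = [158, 223, 169]
r8 m[φ2→R] = [612467, 570597, 323758]
r8 m[φ3→M] = [5625395, 4325636, 6050974]
r8 m[φ3→K] = [19, 19, 6]
r8 m[φ4→R] = [5, 4, 7]
r8 m[φ5→E] = [2, 9, 4]
r8 m[φ6→R] = [3, 1, 2]
r8 m[E→φ0] = [2, 9, 4]
r8 m[E→φ5] = [528403, 1184947, 1070169]
r8 m[M→φ3] = [1, 1, 1]
r8 m[G→φ1] = [158, 223, 169]
r8 m[G→φ2] = [18412, 34488, 31965]
r8 m[R→φ2] = [15, 4, 14]
r8 m[R→φ4] = [1837401, 570597, 647516]
r8 m[R→φ6] = [3062335, 2282388, 2266306]
r8 m[K→φ0] = [78413, 76038, 12060]
r8 m[K→φ1] = [1729, 1881, 666]
r8 m[K→φ3] = [375557, 396198, 223110]
r9 m[φ0→E] = [528403, 1184947, 1070169]
r9 m[φ0→K] = [91, 99, 111]
r9 m[φ1→G] = [18412, 34488, 31965]
r9 m[φ1→K] = [4127, 4002, 2010]
r9 m[φ2→G] = [158, 223, 169]
r9 m[φ2→R] = [612467, 570597, 323758]
r9 m[φ3→M] = [5625395, 4325636, 6050974]
r9 m[φ3→K] = [19, 19, 6]
r9 m[φ4→R] = [5, 4, 7]
r9 m[φ5→E] = [2, 9, 4]
r9 m[φ6→R] = [3, 1, 2]
r9 m[E→φ0] = [2, 9, 4]
r9 m[E→φ5] = [528403, 1184947, 1070169]
r9 m[M→φ3] = [1, 1, 1]
r9 m[G→φ1] = [158, 223, 169]
r9 m[G→φ2] = [18412, 34488, 31965]
r9 m[R→φ2] = [15, 4, 14]
r9 m[R→φ4] = [1837401, 570597, 647516]
r9 m[R→φ6] = [3062335, 2282388, 2266306]
r9 m[K→φ0] = [78413, 76038, 12060]
r9 m[K→φ1] = [1729, 1881, 666]
r9 m[K→φ3] = [375557, 396198, 223110]
fixed point reached at round 9
b[E] = ⊗ incoming = [1056806, 10664523, 4280676]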